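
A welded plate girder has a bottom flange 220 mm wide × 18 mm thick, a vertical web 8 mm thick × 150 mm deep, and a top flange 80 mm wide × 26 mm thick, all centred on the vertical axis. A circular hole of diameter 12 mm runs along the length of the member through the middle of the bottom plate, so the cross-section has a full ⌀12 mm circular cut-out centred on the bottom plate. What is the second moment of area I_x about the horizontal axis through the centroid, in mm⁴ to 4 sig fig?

Split into non-overlapping primitives; take the origin at the lower-left of the bounding box.
Bottom plate: 220 × 18, A = 3 960 mm², y = 9 mm, Ī = 106 920 mm⁴.
Web plate: 8 × 150, A = 1 200 mm², y = 93 mm, Ī = 2 250 000 mm⁴.
Top plate: 80 × 26, A = 2 080 mm², y = 181 mm, Ī = 117 173 mm⁴.
Hole (subtracted): ⌀12, A = 113.097 mm², y = 9 mm, Ī = 1017.88 mm⁴.
Centroid: ȳ = ΣA·y / ΣA = 73.3421 mm.
Transfer each piece to the horizontal axis through the centroid using Ī + A·d² with d = y − 73.3421:
  bottom plate: d = -64.3421 mm → contributes +16 500 955 mm⁴
  web plate: d = 19.6579 mm → contributes +2 713 719 mm⁴
  top plate: d = 107.658 mm → contributes +24 224 831 mm⁴
  hole: d = -64.3421 mm → contributes −469 230 mm⁴
Total I = 42 970 275 mm⁴.

I_x ≈ 4.297 × 10⁷ mm⁴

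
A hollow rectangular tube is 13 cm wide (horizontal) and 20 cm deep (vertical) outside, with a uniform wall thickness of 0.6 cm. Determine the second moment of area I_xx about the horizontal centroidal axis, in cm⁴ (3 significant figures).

I_xx ≈ 2130 cm⁴

Break the section into simple shapes (no overlaps), measuring from the bottom-left corner of the bounding box.
Outer rectangle: 13 × 20, A = 260 cm², y = 10 cm, Ī = 8666.7 cm⁴.
Inner void (subtracted): 11.8 × 18.8, A = 221.84 cm², y = 10 cm, Ī = 6533.9 cm⁴.
By symmetry the centroid is at mid-height, ȳ = 10 cm.
All pieces are centred on the horizontal centroidal axis, so I = ΣĪ (holes subtracted) = 2132.7 cm⁴.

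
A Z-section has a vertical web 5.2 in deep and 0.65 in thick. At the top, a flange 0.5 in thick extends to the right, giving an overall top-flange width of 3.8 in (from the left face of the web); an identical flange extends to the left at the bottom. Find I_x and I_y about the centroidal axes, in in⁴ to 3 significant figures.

Break the section into simple shapes (no overlaps), measuring from the bottom-left corner of the bounding box.
Web: 0.65 × 5.2, A = 3.38 in², y = 2.6 in, Ī = 7.6163 in⁴.
Top flange (beyond web): 3.15 × 0.5, A = 1.575 in², y = 4.95 in, Ī = 0.032813 in⁴.
Bottom flange (beyond web): 3.15 × 0.5, A = 1.575 in², y = 0.25 in, Ī = 0.032813 in⁴.
Centroid: ȳ = ΣA·y / ΣA = 2.6 in.
Transfer each piece to the centroidal x-axis using Ī + A·d² with d = y − 2.6:
  web: d = 0 in → contributes +7.6163 in⁴
  top flange (beyond web): d = 2.35 in → contributes +8.7308 in⁴
  bottom flange (beyond web): d = -2.35 in → contributes +8.7308 in⁴
Total I = 25.078 in⁴.
For the y-axis: x̄ = 3.475 in.
Repeating about the centroidal y-axis gives I_y = 14.095 in⁴.

I_x ≈ 25.1 in⁴, I_y ≈ 14.1 in⁴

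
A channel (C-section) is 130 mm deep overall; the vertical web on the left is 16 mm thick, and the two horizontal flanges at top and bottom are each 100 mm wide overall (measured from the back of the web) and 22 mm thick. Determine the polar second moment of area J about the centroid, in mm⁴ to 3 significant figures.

Split into non-overlapping primitives; take the origin at the lower-left of the bounding box.
Web: 16 × 130, A = 2 080 mm², y = 65 mm, Ī = 2 929 333 mm⁴.
Top flange (beyond web): 84 × 22, A = 1 848 mm², y = 119 mm, Ī = 74 536 mm⁴.
Bottom flange (beyond web): 84 × 22, A = 1 848 mm², y = 11 mm, Ī = 74 536 mm⁴.
By symmetry the centroid is at mid-height, ȳ = 65 mm.
Transfer each piece to the centroidal x-axis using Ī + A·d² with d = y − 65:
  web: d = 0 mm → contributes +2 929 333 mm⁴
  top flange (beyond web): d = 54 mm → contributes +5 463 304 mm⁴
  bottom flange (beyond web): d = -54 mm → contributes +5 463 304 mm⁴
Total I = 13 855 941 mm⁴.
For the y-axis: x̄ = 39.994 mm.
Repeating about the centroidal y-axis gives I_y = 5 545 045 mm⁴.
Polar second moment: J = I_x + I_y = 19 400 986 mm⁴.

J ≈ 1.94 × 10⁷ mm⁴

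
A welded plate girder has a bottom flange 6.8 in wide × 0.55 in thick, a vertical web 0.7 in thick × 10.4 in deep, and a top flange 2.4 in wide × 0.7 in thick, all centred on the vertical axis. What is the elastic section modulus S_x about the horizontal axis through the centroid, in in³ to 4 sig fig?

Treat the section as a set of non-overlapping primitives; coordinates are from the bounding-box lower-left.
Bottom plate: 6.8 × 0.55, A = 3.74 in², y = 0.275 in, Ī = 0.0942792 in⁴.
Web plate: 0.7 × 10.4, A = 7.28 in², y = 5.75 in, Ī = 65.6171 in⁴.
Top plate: 2.4 × 0.7, A = 1.68 in², y = 11.3 in, Ī = 0.0686 in⁴.
Centroid: ȳ = ΣA·y / ΣA = 4.87185 in.
Transfer each piece to the horizontal axis through the centroid using Ī + A·d² with d = y − 4.87185:
  bottom plate: d = -4.59685 in → contributes +79.1243 in⁴
  web plate: d = 0.87815 in → contributes +71.231 in⁴
  top plate: d = 6.42815 in → contributes +69.4881 in⁴
Total I = 219.843 in⁴.
Extreme fibre distance c = 6.77815 in; S = I/c = 32.4341 in³.

S_x ≈ 32.43 in³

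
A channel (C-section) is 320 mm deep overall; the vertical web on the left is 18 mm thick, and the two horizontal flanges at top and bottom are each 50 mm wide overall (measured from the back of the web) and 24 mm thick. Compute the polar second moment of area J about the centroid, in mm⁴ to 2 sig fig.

J ≈ 8.4 × 10⁷ mm⁴

Treat the section as a set of non-overlapping primitives; coordinates are from the bounding-box lower-left.
Web: 18 × 320, A = 5 760 mm², y = 160 mm, Ī = 49 152 000 mm⁴.
Top flange (beyond web): 32 × 24, A = 768 mm², y = 308 mm, Ī = 36 864 mm⁴.
Bottom flange (beyond web): 32 × 24, A = 768 mm², y = 12 mm, Ī = 36 864 mm⁴.
By symmetry the centroid is at mid-height, ȳ = 160 mm.
Transfer each piece to the centroidal x-axis using Ī + A·d² with d = y − 160:
  web: d = 0 mm → contributes +49 152 000 mm⁴
  top flange (beyond web): d = 148 mm → contributes +16 859 136 mm⁴
  bottom flange (beyond web): d = -148 mm → contributes +16 859 136 mm⁴
Total I = 82 870 272 mm⁴.
For the y-axis: x̄ = 14.26 mm.
Repeating about the centroidal y-axis gives I_y = 1 044 487 mm⁴.
Polar second moment: J = I_x + I_y = 83 914 759 mm⁴.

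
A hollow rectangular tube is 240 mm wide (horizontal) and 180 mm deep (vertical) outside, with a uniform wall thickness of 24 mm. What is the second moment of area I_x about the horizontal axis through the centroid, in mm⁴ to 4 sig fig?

Treat the section as a set of non-overlapping primitives; coordinates are from the bounding-box lower-left.
Outer rectangle: 240 × 180, A = 43 200 mm², y = 90 mm, Ī = 116 640 000 mm⁴.
Inner void (subtracted): 192 × 132, A = 25 344 mm², y = 90 mm, Ī = 36 799 488 mm⁴.
By symmetry the centroid is at mid-height, ȳ = 90 mm.
All pieces are centred on the horizontal axis through the centroid, so I = ΣĪ (holes subtracted) = 79 840 512 mm⁴.

I_x ≈ 7.984 × 10⁷ mm⁴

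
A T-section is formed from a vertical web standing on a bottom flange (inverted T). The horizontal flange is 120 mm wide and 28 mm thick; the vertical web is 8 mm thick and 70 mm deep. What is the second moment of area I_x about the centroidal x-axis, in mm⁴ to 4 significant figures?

I_x ≈ 1.601 × 10⁶ mm⁴

Split into non-overlapping primitives; take the origin at the lower-left of the bounding box.
Flange: 120 × 28, A = 3 360 mm², y = 14 mm, Ī = 219 520 mm⁴.
Web: 8 × 70, A = 560 mm², y = 63 mm, Ī = 228 667 mm⁴.
Centroid: ȳ = ΣA·y / ΣA = 21 mm.
Transfer each piece to the centroidal x-axis using Ī + A·d² with d = y − 21:
  flange: d = -7 mm → contributes +384 160 mm⁴
  web: d = 42 mm → contributes +1 216 507 mm⁴
Total I = 1 600 667 mm⁴.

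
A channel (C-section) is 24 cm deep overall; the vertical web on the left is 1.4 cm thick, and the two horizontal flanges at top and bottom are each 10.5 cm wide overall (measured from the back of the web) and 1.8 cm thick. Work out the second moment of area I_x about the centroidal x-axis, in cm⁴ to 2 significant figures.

Decompose the section into non-overlapping parts with the origin at the bottom-left of its bounding rectangle.
Web: 1.4 × 24, A = 33.6 cm², y = 12 cm, Ī = 1 613 cm⁴.
Top flange (beyond web): 9.1 × 1.8, A = 16.38 cm², y = 23.1 cm, Ī = 4.423 cm⁴.
Bottom flange (beyond web): 9.1 × 1.8, A = 16.38 cm², y = 0.9 cm, Ī = 4.423 cm⁴.
By symmetry the centroid is at mid-height, ȳ = 12 cm.
Transfer each piece to the centroidal x-axis using Ī + A·d² with d = y − 12:
  web: d = 0 cm → contributes +1 613 cm⁴
  top flange (beyond web): d = 11.1 cm → contributes +2 023 cm⁴
  bottom flange (beyond web): d = -11.1 cm → contributes +2 023 cm⁴
Total I = 5 658 cm⁴.

I_x ≈ 5700 cm⁴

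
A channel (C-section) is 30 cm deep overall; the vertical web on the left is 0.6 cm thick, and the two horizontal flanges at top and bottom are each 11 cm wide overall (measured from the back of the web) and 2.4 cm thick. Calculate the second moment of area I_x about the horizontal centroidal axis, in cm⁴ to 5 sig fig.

I_x ≈ 1.0881 × 10⁴ cm⁴

Treat the section as a set of non-overlapping primitives; coordinates are from the bounding-box lower-left.
Web: 0.6 × 30, A = 18 cm², y = 15 cm, Ī = 1 350 cm⁴.
Top flange (beyond web): 10.4 × 2.4, A = 24.96 cm², y = 28.8 cm, Ī = 11.9808 cm⁴.
Bottom flange (beyond web): 10.4 × 2.4, A = 24.96 cm², y = 1.2 cm, Ī = 11.9808 cm⁴.
By symmetry the centroid is at mid-height, ȳ = 15 cm.
Transfer each piece to the horizontal centroidal axis using Ī + A·d² with d = y − 15:
  web: d = 0 cm → contributes +1 350 cm⁴
  top flange (beyond web): d = 13.8 cm → contributes +4765.363 cm⁴
  bottom flange (beyond web): d = -13.8 cm → contributes +4765.363 cm⁴
Total I = 10880.73 cm⁴.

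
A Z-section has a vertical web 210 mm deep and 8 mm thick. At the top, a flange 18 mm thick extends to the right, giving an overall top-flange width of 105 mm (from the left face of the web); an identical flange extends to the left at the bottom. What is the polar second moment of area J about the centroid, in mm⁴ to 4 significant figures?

Decompose the section into non-overlapping parts with the origin at the bottom-left of its bounding rectangle.
Web: 8 × 210, A = 1 680 mm², y = 105 mm, Ī = 6 174 000 mm⁴.
Top flange (beyond web): 97 × 18, A = 1 746 mm², y = 201 mm, Ī = 47 142 mm⁴.
Bottom flange (beyond web): 97 × 18, A = 1 746 mm², y = 9 mm, Ī = 47 142 mm⁴.
Centroid: ȳ = ΣA·y / ΣA = 105 mm.
Transfer each piece to the centroidal x-axis using Ī + A·d² with d = y − 105:
  web: d = 0 mm → contributes +6 174 000 mm⁴
  top flange (beyond web): d = 96 mm → contributes +16 138 278 mm⁴
  bottom flange (beyond web): d = -96 mm → contributes +16 138 278 mm⁴
Total I = 38 450 556 mm⁴.
For the y-axis: x̄ = 101 mm.
Repeating about the centroidal y-axis gives I_y = 12 371 804 mm⁴.
Polar second moment: J = I_x + I_y = 50 822 360 mm⁴.

J ≈ 5.082 × 10⁷ mm⁴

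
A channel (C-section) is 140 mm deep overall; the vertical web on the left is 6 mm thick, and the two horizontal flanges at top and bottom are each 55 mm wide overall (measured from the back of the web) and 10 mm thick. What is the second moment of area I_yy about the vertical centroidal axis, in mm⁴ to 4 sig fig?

I_yy ≈ 5.407 × 10⁵ mm⁴

Break the section into simple shapes (no overlaps), measuring from the bottom-left corner of the bounding box.
Web: 6 × 140, A = 840 mm², x = 3 mm, Ī = 2 520 mm⁴.
Top flange (beyond web): 49 × 10, A = 490 mm², x = 30.5 mm, Ī = 98040.8 mm⁴.
Bottom flange (beyond web): 49 × 10, A = 490 mm², x = 30.5 mm, Ī = 98040.8 mm⁴.
Centroid: x̄ = ΣA·x / ΣA = 17.8077 mm.
Transfer each piece to the vertical centroidal axis using Ī + A·d² with d = x − 17.8077:
  web: d = -14.8077 mm → contributes +186 705 mm⁴
  top flange (beyond web): d = 12.6923 mm → contributes +176 977 mm⁴
  bottom flange (beyond web): d = 12.6923 mm → contributes +176 977 mm⁴
Total I = 540 659 mm⁴.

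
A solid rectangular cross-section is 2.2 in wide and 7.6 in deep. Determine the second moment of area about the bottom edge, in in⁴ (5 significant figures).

I_base ≈ 321.92 in⁴

The section: 2.2 × 7.6, A = 16.72 in², y = 3.8 in, Ī = 80.47893 in⁴.
Transfer it to the base of the section using Ī + A·d² with d = y − 0:
  the section: d = 3.8 in → contributes +321.9157 in⁴
Total I = 321.9157 in⁴.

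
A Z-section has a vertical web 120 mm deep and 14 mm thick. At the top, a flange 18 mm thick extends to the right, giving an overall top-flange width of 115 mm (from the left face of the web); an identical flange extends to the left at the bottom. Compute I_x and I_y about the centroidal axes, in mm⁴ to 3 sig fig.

I_x ≈ 1.16 × 10⁷ mm⁴, I_y ≈ 1.51 × 10⁷ mm⁴

Break the section into simple shapes (no overlaps), measuring from the bottom-left corner of the bounding box.
Web: 14 × 120, A = 1 680 mm², y = 60 mm, Ī = 2 016 000 mm⁴.
Top flange (beyond web): 101 × 18, A = 1 818 mm², y = 111 mm, Ī = 49 086 mm⁴.
Bottom flange (beyond web): 101 × 18, A = 1 818 mm², y = 9 mm, Ī = 49 086 mm⁴.
Centroid: ȳ = ΣA·y / ΣA = 60 mm.
Transfer each piece to the centroidal x-axis using Ī + A·d² with d = y − 60:
  web: d = 0 mm → contributes +2 016 000 mm⁴
  top flange (beyond web): d = 51 mm → contributes +4 777 704 mm⁴
  bottom flange (beyond web): d = -51 mm → contributes +4 777 704 mm⁴
Total I = 11 571 408 mm⁴.
For the y-axis: x̄ = 108 mm.
Repeating about the centroidal y-axis gives I_y = 15 139 868 mm⁴.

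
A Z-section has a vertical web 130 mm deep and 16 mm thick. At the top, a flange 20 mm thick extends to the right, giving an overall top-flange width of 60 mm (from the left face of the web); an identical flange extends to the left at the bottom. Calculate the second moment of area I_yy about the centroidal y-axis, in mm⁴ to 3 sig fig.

I_yy ≈ 1.91 × 10⁶ mm⁴

Break the section into simple shapes (no overlaps), measuring from the bottom-left corner of the bounding box.
Web: 16 × 130, A = 2 080 mm², x = 52 mm, Ī = 44 373 mm⁴.
Top flange (beyond web): 44 × 20, A = 880 mm², x = 82 mm, Ī = 141 973 mm⁴.
Bottom flange (beyond web): 44 × 20, A = 880 mm², x = 22 mm, Ī = 141 973 mm⁴.
Centroid: x̄ = ΣA·x / ΣA = 52 mm.
Transfer each piece to the centroidal y-axis using Ī + A·d² with d = x − 52:
  web: d = 0 mm → contributes +44 373 mm⁴
  top flange (beyond web): d = 30 mm → contributes +933 973 mm⁴
  bottom flange (beyond web): d = -30 mm → contributes +933 973 mm⁴
Total I = 1 912 320 mm⁴.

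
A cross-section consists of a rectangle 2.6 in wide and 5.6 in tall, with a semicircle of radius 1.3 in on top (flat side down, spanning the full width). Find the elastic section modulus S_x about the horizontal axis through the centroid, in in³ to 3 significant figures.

Decompose the section into non-overlapping parts with the origin at the bottom-left of its bounding rectangle.
Rectangular body: 2.6 × 5.6, A = 14.56 in², y = 2.8 in, Ī = 38.05 in⁴.
Semicircular cap: semicircle r = 1.3, A = 2.6546 in², y = 6.1517 in, Ī = 0.31348 in⁴.
Centroid: ȳ = ΣA·y / ΣA = 3.3169 in.
Transfer each piece to the horizontal axis through the centroid using Ī + A·d² with d = y − 3.3169:
  rectangular body: d = -0.51687 in → contributes +41.94 in⁴
  semicircular cap: d = 2.8349 in → contributes +21.648 in⁴
Total I = 63.587 in⁴.
Extreme fibre distance c = 3.5831 in; S = I/c = 17.746 in³.

S_x ≈ 17.7 in³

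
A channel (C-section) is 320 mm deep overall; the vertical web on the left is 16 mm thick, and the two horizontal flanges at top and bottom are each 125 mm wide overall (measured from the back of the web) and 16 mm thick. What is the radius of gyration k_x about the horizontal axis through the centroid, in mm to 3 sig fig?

k_x ≈ 120 mm

Treat the section as a set of non-overlapping primitives; coordinates are from the bounding-box lower-left.
Web: 16 × 320, A = 5 120 mm², y = 160 mm, Ī = 43 690 667 mm⁴.
Top flange (beyond web): 109 × 16, A = 1 744 mm², y = 312 mm, Ī = 37 205 mm⁴.
Bottom flange (beyond web): 109 × 16, A = 1 744 mm², y = 8 mm, Ī = 37 205 mm⁴.
By symmetry the centroid is at mid-height, ȳ = 160 mm.
Transfer each piece to the horizontal axis through the centroid using Ī + A·d² with d = y − 160:
  web: d = 0 mm → contributes +43 690 667 mm⁴
  top flange (beyond web): d = 152 mm → contributes +40 330 581 mm⁴
  bottom flange (beyond web): d = -152 mm → contributes +40 330 581 mm⁴
Total I = 124 351 829 mm⁴.
Radius of gyration: k = √(I/A) = √(124 351 829 / 8 608) = 120.19 mm.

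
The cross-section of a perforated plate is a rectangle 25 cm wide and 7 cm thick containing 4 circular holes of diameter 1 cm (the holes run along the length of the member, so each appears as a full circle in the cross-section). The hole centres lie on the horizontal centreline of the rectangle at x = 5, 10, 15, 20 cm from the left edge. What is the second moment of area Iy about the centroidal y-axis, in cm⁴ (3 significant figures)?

Iy ≈ 9020 cm⁴

Split into non-overlapping primitives; take the origin at the lower-left of the bounding box.
Plate: 25 × 7, A = 175 cm², x = 12.5 cm, Ī = 9114.6 cm⁴.
Hole 1 (subtracted): ⌀1, A = 0.7854 cm², x = 5 cm, Ī = 0.049087 cm⁴.
Hole 2 (subtracted): ⌀1, A = 0.7854 cm², x = 10 cm, Ī = 0.049087 cm⁴.
Hole 3 (subtracted): ⌀1, A = 0.7854 cm², x = 15 cm, Ī = 0.049087 cm⁴.
Hole 4 (subtracted): ⌀1, A = 0.7854 cm², x = 20 cm, Ī = 0.049087 cm⁴.
By symmetry the centroid is at mid-width, x̄ = 12.5 cm.
Transfer each piece to the centroidal y-axis using Ī + A·d² with d = x − 12.5:
  plate: d = 0 cm → contributes +9114.6 cm⁴
  hole 1: d = -7.5 cm → contributes −44.228 cm⁴
  hole 2: d = -2.5 cm → contributes −4.9578 cm⁴
  hole 3: d = 2.5 cm → contributes −4.9578 cm⁴
  hole 4: d = 7.5 cm → contributes −44.228 cm⁴
Total I = 9016.2 cm⁴.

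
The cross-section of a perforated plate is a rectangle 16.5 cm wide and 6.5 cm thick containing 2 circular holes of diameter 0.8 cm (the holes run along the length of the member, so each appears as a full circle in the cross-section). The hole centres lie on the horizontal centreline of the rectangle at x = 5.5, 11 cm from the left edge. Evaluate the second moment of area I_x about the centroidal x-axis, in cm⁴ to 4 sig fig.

I_x ≈ 377.6 cm⁴

Split into non-overlapping primitives; take the origin at the lower-left of the bounding box.
Plate: 16.5 × 6.5, A = 107.25 cm², y = 3.25 cm, Ī = 377.609 cm⁴.
Hole 1 (subtracted): ⌀0.8, A = 0.502655 cm², y = 3.25 cm, Ī = 0.0201062 cm⁴.
Hole 2 (subtracted): ⌀0.8, A = 0.502655 cm², y = 3.25 cm, Ī = 0.0201062 cm⁴.
By symmetry the centroid is at mid-height, ȳ = 3.25 cm.
All pieces are centred on the centroidal x-axis, so I = ΣĪ (holes subtracted) = 377.569 cm⁴.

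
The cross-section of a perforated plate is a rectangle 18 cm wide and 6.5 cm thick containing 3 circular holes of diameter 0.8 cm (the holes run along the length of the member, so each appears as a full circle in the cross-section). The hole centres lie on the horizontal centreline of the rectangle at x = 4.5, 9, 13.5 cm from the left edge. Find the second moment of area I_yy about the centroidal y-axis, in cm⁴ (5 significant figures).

Split into non-overlapping primitives; take the origin at the lower-left of the bounding box.
Plate: 18 × 6.5, A = 117 cm², x = 9 cm, Ī = 3 159 cm⁴.
Hole 1 (subtracted): ⌀0.8, A = 0.5026548 cm², x = 4.5 cm, Ī = 0.02010619 cm⁴.
Hole 2 (subtracted): ⌀0.8, A = 0.5026548 cm², x = 9 cm, Ī = 0.02010619 cm⁴.
Hole 3 (subtracted): ⌀0.8, A = 0.5026548 cm², x = 13.5 cm, Ī = 0.02010619 cm⁴.
By symmetry the centroid is at mid-width, x̄ = 9 cm.
Transfer each piece to the centroidal y-axis using Ī + A·d² with d = x − 9:
  plate: d = 0 cm → contributes +3 159 cm⁴
  hole 1: d = -4.5 cm → contributes −10.19887 cm⁴
  hole 2: d = 0 cm → contributes −0.02010619 cm⁴
  hole 3: d = 4.5 cm → contributes −10.19887 cm⁴
Total I = 3138.582 cm⁴.

I_yy ≈ 3138.6 cm⁴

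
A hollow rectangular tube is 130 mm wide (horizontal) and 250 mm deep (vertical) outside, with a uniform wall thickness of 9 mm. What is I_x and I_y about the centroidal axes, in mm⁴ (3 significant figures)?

Treat the section as a set of non-overlapping primitives; coordinates are from the bounding-box lower-left.
Outer rectangle: 130 × 250, A = 32 500 mm², y = 125 mm, Ī = 169 270 833 mm⁴.
Inner void (subtracted): 112 × 232, A = 25 984 mm², y = 125 mm, Ī = 116 546 901 mm⁴.
By symmetry the centroid is at mid-height, ȳ = 125 mm.
All pieces are centred on the centroidal x-axis, so I = ΣĪ (holes subtracted) = 52 723 932 mm⁴.
Repeating about the centroidal y-axis gives I_y = 18 608 892 mm⁴.

I_x ≈ 5.27 × 10⁷ mm⁴, I_y ≈ 1.86 × 10⁷ mm⁴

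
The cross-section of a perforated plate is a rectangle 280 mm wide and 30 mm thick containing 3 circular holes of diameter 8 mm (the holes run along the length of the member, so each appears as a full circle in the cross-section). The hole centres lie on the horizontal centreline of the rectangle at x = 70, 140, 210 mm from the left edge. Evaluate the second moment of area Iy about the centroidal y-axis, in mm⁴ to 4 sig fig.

Break the section into simple shapes (no overlaps), measuring from the bottom-left corner of the bounding box.
Plate: 280 × 30, A = 8 400 mm², x = 140 mm, Ī = 54 880 000 mm⁴.
Hole 1 (subtracted): ⌀8, A = 50.2655 mm², x = 70 mm, Ī = 201.062 mm⁴.
Hole 2 (subtracted): ⌀8, A = 50.2655 mm², x = 140 mm, Ī = 201.062 mm⁴.
Hole 3 (subtracted): ⌀8, A = 50.2655 mm², x = 210 mm, Ī = 201.062 mm⁴.
By symmetry the centroid is at mid-width, x̄ = 140 mm.
Transfer each piece to the centroidal y-axis using Ī + A·d² with d = x − 140:
  plate: d = 0 mm → contributes +54 880 000 mm⁴
  hole 1: d = -70 mm → contributes −246 502 mm⁴
  hole 2: d = 0 mm → contributes −201.062 mm⁴
  hole 3: d = 70 mm → contributes −246 502 mm⁴
Total I = 54 386 795 mm⁴.

Iy ≈ 5.439 × 10⁷ mm⁴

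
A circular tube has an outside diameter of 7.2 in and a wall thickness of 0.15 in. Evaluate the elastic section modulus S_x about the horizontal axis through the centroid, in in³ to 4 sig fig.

S_x ≈ 5.736 in³

Treat the section as a set of non-overlapping primitives; coordinates are from the bounding-box lower-left.
Outer circle: ⌀7.2, A = 40.715 in², y = 3.6 in, Ī = 131.917 in⁴.
Bore (subtracted): ⌀6.9, A = 37.3928 in², y = 3.6 in, Ī = 111.267 in⁴.
By symmetry the centroid is at mid-height, ȳ = 3.6 in.
All pieces are centred on the horizontal axis through the centroid, so I = ΣĪ (holes subtracted) = 20.6498 in⁴.
Extreme fibre distance c = 3.6 in; S = I/c = 5.73605 in³.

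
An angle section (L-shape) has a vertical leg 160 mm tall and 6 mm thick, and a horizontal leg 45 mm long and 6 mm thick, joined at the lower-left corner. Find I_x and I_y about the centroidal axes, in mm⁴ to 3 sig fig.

I_x ≈ 3.16 × 10⁶ mm⁴, I_y ≈ 1.28 × 10⁵ mm⁴

Break the section into simple shapes (no overlaps), measuring from the bottom-left corner of the bounding box.
Vertical leg: 6 × 160, A = 960 mm², y = 80 mm, Ī = 2 048 000 mm⁴.
Horizontal leg (remainder): 39 × 6, A = 234 mm², y = 3 mm, Ī = 702 mm⁴.
Centroid: ȳ = ΣA·y / ΣA = 64.91 mm.
Transfer each piece to the centroidal x-axis using Ī + A·d² with d = y − 64.91:
  vertical leg: d = 15.09 mm → contributes +2 266 613 mm⁴
  horizontal leg (remainder): d = -61.91 mm → contributes +897 575 mm⁴
Total I = 3 164 188 mm⁴.
For the y-axis: x̄ = 7.4095 mm.
Repeating about the centroidal y-axis gives I_y = 127 786 mm⁴.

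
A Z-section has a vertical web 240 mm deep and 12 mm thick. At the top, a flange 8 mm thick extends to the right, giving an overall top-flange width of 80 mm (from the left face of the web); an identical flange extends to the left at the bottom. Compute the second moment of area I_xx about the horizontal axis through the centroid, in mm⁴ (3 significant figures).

I_xx ≈ 2.85 × 10⁷ mm⁴

Decompose the section into non-overlapping parts with the origin at the bottom-left of its bounding rectangle.
Web: 12 × 240, A = 2 880 mm², y = 120 mm, Ī = 13 824 000 mm⁴.
Top flange (beyond web): 68 × 8, A = 544 mm², y = 236 mm, Ī = 2901.3 mm⁴.
Bottom flange (beyond web): 68 × 8, A = 544 mm², y = 4 mm, Ī = 2901.3 mm⁴.
Centroid: ȳ = ΣA·y / ΣA = 120 mm.
Transfer each piece to the horizontal axis through the centroid using Ī + A·d² with d = y − 120:
  web: d = 0 mm → contributes +13 824 000 mm⁴
  top flange (beyond web): d = 116 mm → contributes +7 322 965 mm⁴
  bottom flange (beyond web): d = -116 mm → contributes +7 322 965 mm⁴
Total I = 28 469 931 mm⁴.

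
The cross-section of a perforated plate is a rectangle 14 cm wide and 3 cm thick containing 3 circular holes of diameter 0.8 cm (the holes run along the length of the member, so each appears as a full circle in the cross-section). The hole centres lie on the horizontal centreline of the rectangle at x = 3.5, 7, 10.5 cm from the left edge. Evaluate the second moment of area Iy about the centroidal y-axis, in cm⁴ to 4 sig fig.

Iy ≈ 673.6 cm⁴

Treat the section as a set of non-overlapping primitives; coordinates are from the bounding-box lower-left.
Plate: 14 × 3, A = 42 cm², x = 7 cm, Ī = 686 cm⁴.
Hole 1 (subtracted): ⌀0.8, A = 0.502655 cm², x = 3.5 cm, Ī = 0.0201062 cm⁴.
Hole 2 (subtracted): ⌀0.8, A = 0.502655 cm², x = 7 cm, Ī = 0.0201062 cm⁴.
Hole 3 (subtracted): ⌀0.8, A = 0.502655 cm², x = 10.5 cm, Ī = 0.0201062 cm⁴.
By symmetry the centroid is at mid-width, x̄ = 7 cm.
Transfer each piece to the centroidal y-axis using Ī + A·d² with d = x − 7:
  plate: d = 0 cm → contributes +686 cm⁴
  hole 1: d = -3.5 cm → contributes −6.17763 cm⁴
  hole 2: d = 0 cm → contributes −0.0201062 cm⁴
  hole 3: d = 3.5 cm → contributes −6.17763 cm⁴
Total I = 673.625 cm⁴.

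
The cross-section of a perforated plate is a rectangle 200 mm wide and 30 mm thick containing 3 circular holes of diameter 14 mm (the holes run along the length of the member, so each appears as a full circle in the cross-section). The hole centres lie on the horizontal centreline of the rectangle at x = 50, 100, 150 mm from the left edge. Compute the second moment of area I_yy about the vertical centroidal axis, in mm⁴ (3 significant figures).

Treat the section as a set of non-overlapping primitives; coordinates are from the bounding-box lower-left.
Plate: 200 × 30, A = 6 000 mm², x = 100 mm, Ī = 20 000 000 mm⁴.
Hole 1 (subtracted): ⌀14, A = 153.94 mm², x = 50 mm, Ī = 1885.7 mm⁴.
Hole 2 (subtracted): ⌀14, A = 153.94 mm², x = 100 mm, Ī = 1885.7 mm⁴.
Hole 3 (subtracted): ⌀14, A = 153.94 mm², x = 150 mm, Ī = 1885.7 mm⁴.
By symmetry the centroid is at mid-width, x̄ = 100 mm.
Transfer each piece to the vertical centroidal axis using Ī + A·d² with d = x − 100:
  plate: d = 0 mm → contributes +20 000 000 mm⁴
  hole 1: d = -50 mm → contributes −386 731 mm⁴
  hole 2: d = 0 mm → contributes −1885.7 mm⁴
  hole 3: d = 50 mm → contributes −386 731 mm⁴
Total I = 19 224 653 mm⁴.

I_yy ≈ 1.92 × 10⁷ mm⁴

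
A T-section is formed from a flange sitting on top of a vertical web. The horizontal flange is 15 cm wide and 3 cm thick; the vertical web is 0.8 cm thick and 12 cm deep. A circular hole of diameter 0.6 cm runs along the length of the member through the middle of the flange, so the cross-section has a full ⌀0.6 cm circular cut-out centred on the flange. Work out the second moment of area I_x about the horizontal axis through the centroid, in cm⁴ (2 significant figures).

I_x ≈ 590 cm⁴

Split into non-overlapping primitives; take the origin at the lower-left of the bounding box.
Flange: 15 × 3, A = 45 cm², y = 13.5 cm, Ī = 33.75 cm⁴.
Web: 0.8 × 12, A = 9.6 cm², y = 6 cm, Ī = 115.2 cm⁴.
Hole (subtracted): ⌀0.6, A = 0.2827 cm², y = 13.5 cm, Ī = 0.006362 cm⁴.
Centroid: ȳ = ΣA·y / ΣA = 12.17 cm.
Transfer each piece to the horizontal axis through the centroid using Ī + A·d² with d = y − 12.17:
  flange: d = 1.326 cm → contributes +112.8 cm⁴
  web: d = -6.174 cm → contributes +481.2 cm⁴
  hole: d = 1.326 cm → contributes −0.5032 cm⁴
Total I = 593.5 cm⁴.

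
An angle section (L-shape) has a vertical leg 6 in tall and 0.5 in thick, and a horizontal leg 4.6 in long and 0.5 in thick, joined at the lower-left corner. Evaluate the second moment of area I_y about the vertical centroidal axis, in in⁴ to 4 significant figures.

Break the section into simple shapes (no overlaps), measuring from the bottom-left corner of the bounding box.
Vertical leg: 0.5 × 6, A = 3 in², x = 0.25 in, Ī = 0.0625 in⁴.
Horizontal leg (remainder): 4.1 × 0.5, A = 2.05 in², x = 2.55 in, Ī = 2.87171 in⁴.
Centroid: x̄ = ΣA·x / ΣA = 1.18366 in.
Transfer each piece to the vertical centroidal axis using Ī + A·d² with d = x − 1.18366:
  vertical leg: d = -0.933663 in → contributes +2.67768 in⁴
  horizontal leg (remainder): d = 1.36634 in → contributes +6.6988 in⁴
Total I = 9.37649 in⁴.

I_y ≈ 9.376 in⁴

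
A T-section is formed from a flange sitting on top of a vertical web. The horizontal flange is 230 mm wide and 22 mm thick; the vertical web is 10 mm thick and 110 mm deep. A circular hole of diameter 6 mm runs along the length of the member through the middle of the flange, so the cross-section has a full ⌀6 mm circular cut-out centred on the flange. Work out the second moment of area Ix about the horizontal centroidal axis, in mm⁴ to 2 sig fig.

Decompose the section into non-overlapping parts with the origin at the bottom-left of its bounding rectangle.
Flange: 230 × 22, A = 5 060 mm², y = 121 mm, Ī = 204 087 mm⁴.
Web: 10 × 110, A = 1 100 mm², y = 55 mm, Ī = 1 109 167 mm⁴.
Hole (subtracted): ⌀6, A = 28.27 mm², y = 121 mm, Ī = 63.62 mm⁴.
Centroid: ȳ = ΣA·y / ΣA = 109.2 mm.
Transfer each piece to the horizontal centroidal axis using Ī + A·d² with d = y − 109.2:
  flange: d = 11.84 mm → contributes +913 433 mm⁴
  web: d = -54.16 mm → contributes +4 335 796 mm⁴
  hole: d = 11.84 mm → contributes −4 027 mm⁴
Total I = 5 245 201 mm⁴.

Ix ≈ 5.2 × 10⁶ mm⁴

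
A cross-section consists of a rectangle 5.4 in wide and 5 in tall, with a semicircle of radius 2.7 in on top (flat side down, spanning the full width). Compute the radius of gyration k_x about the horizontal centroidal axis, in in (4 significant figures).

Treat the section as a set of non-overlapping primitives; coordinates are from the bounding-box lower-left.
Rectangular body: 5.4 × 5, A = 27 in², y = 2.5 in, Ī = 56.25 in⁴.
Semicircular cap: semicircle r = 2.7, A = 11.4511 in², y = 6.14592 in, Ī = 5.83293 in⁴.
Centroid: ȳ = ΣA·y / ΣA = 3.58579 in.
Transfer each piece to the horizontal centroidal axis using Ī + A·d² with d = y − 3.58579:
  rectangular body: d = -1.08579 in → contributes +88.0813 in⁴
  semicircular cap: d = 2.56013 in → contributes +80.8864 in⁴
Total I = 168.968 in⁴.
Radius of gyration: k = √(I/A) = √(168.968 / 38.4511) = 2.09627 in.

k_x ≈ 2.096 in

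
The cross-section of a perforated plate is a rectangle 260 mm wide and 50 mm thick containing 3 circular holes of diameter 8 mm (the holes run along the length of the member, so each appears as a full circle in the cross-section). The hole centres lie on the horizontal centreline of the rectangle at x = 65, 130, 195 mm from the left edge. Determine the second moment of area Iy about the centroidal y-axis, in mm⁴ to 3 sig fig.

Iy ≈ 7.28 × 10⁷ mm⁴

Treat the section as a set of non-overlapping primitives; coordinates are from the bounding-box lower-left.
Plate: 260 × 50, A = 13 000 mm², x = 130 mm, Ī = 73 233 333 mm⁴.
Hole 1 (subtracted): ⌀8, A = 50.265 mm², x = 65 mm, Ī = 201.06 mm⁴.
Hole 2 (subtracted): ⌀8, A = 50.265 mm², x = 130 mm, Ī = 201.06 mm⁴.
Hole 3 (subtracted): ⌀8, A = 50.265 mm², x = 195 mm, Ī = 201.06 mm⁴.
By symmetry the centroid is at mid-width, x̄ = 130 mm.
Transfer each piece to the centroidal y-axis using Ī + A·d² with d = x − 130:
  plate: d = 0 mm → contributes +73 233 333 mm⁴
  hole 1: d = -65 mm → contributes −212 573 mm⁴
  hole 2: d = 0 mm → contributes −201.06 mm⁴
  hole 3: d = 65 mm → contributes −212 573 mm⁴
Total I = 72 807 987 mm⁴.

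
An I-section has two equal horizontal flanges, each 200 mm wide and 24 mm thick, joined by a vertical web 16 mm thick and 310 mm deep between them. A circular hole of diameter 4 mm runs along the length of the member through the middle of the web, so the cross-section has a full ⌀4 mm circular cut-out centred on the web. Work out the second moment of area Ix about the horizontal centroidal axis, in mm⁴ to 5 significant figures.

Ix ≈ 3.0792 × 10⁸ mm⁴

Decompose the section into non-overlapping parts with the origin at the bottom-left of its bounding rectangle.
Bottom flange: 200 × 24, A = 4 800 mm², y = 12 mm, Ī = 230 400 mm⁴.
Web: 16 × 310, A = 4 960 mm², y = 179 mm, Ī = 39 721 333 mm⁴.
Top flange: 200 × 24, A = 4 800 mm², y = 346 mm, Ī = 230 400 mm⁴.
Hole (subtracted): ⌀4, A = 12.56637 mm², y = 179 mm, Ī = 12.56637 mm⁴.
By symmetry the centroid is at mid-height, ȳ = 179 mm.
Transfer each piece to the horizontal centroidal axis using Ī + A·d² with d = y − 179:
  bottom flange: d = -167 mm → contributes +134 097 600 mm⁴
  web: d = 0 mm → contributes +39 721 333 mm⁴
  top flange: d = 167 mm → contributes +134 097 600 mm⁴
  hole: d = 0 mm → contributes −12.56637 mm⁴
Total I = 307 916 521 mm⁴.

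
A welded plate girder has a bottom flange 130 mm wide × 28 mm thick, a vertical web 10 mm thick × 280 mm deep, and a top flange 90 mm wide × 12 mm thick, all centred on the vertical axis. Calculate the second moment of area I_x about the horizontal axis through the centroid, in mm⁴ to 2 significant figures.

I_x ≈ 1.1 × 10⁸ mm⁴

Decompose the section into non-overlapping parts with the origin at the bottom-left of its bounding rectangle.
Bottom plate: 130 × 28, A = 3 640 mm², y = 14 mm, Ī = 237 813 mm⁴.
Web plate: 10 × 280, A = 2 800 mm², y = 168 mm, Ī = 18 293 333 mm⁴.
Top plate: 90 × 12, A = 1 080 mm², y = 314 mm, Ī = 12 960 mm⁴.
Centroid: ȳ = ΣA·y / ΣA = 114.4 mm.
Transfer each piece to the horizontal axis through the centroid using Ī + A·d² with d = y − 114.4:
  bottom plate: d = -100.4 mm → contributes +36 948 260 mm⁴
  web plate: d = 53.57 mm → contributes +26 329 959 mm⁴
  top plate: d = 199.6 mm → contributes +43 029 326 mm⁴
Total I = 106 307 545 mm⁴.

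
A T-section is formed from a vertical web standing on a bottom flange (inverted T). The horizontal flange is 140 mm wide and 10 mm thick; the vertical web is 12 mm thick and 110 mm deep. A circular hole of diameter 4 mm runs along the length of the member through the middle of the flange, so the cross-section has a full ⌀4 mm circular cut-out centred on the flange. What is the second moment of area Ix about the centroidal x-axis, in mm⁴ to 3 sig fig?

Break the section into simple shapes (no overlaps), measuring from the bottom-left corner of the bounding box.
Flange: 140 × 10, A = 1 400 mm², y = 5 mm, Ī = 11 667 mm⁴.
Web: 12 × 110, A = 1 320 mm², y = 65 mm, Ī = 1 331 000 mm⁴.
Hole (subtracted): ⌀4, A = 12.566 mm², y = 5 mm, Ī = 12.566 mm⁴.
Centroid: ȳ = ΣA·y / ΣA = 34.253 mm.
Transfer each piece to the centroidal x-axis using Ī + A·d² with d = y − 34.253:
  flange: d = -29.253 mm → contributes +1 209 683 mm⁴
  web: d = 30.747 mm → contributes +2 578 916 mm⁴
  hole: d = -29.253 mm → contributes −10 766 mm⁴
Total I = 3 777 833 mm⁴.

Ix ≈ 3.78 × 10⁶ mm⁴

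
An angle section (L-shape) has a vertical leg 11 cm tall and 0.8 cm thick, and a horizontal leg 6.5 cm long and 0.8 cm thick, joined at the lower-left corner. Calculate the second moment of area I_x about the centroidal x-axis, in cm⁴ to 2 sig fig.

I_x ≈ 170 cm⁴

Decompose the section into non-overlapping parts with the origin at the bottom-left of its bounding rectangle.
Vertical leg: 0.8 × 11, A = 8.8 cm², y = 5.5 cm, Ī = 88.73 cm⁴.
Horizontal leg (remainder): 5.7 × 0.8, A = 4.56 cm², y = 0.4 cm, Ī = 0.2432 cm⁴.
Centroid: ȳ = ΣA·y / ΣA = 3.759 cm.
Transfer each piece to the centroidal x-axis using Ī + A·d² with d = y − 3.759:
  vertical leg: d = 1.741 cm → contributes +115.4 cm⁴
  horizontal leg (remainder): d = -3.359 cm → contributes +51.7 cm⁴
Total I = 167.1 cm⁴.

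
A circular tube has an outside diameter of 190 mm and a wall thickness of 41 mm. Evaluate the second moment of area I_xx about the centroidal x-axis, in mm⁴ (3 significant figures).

I_xx ≈ 5.73 × 10⁷ mm⁴

Break the section into simple shapes (no overlaps), measuring from the bottom-left corner of the bounding box.
Outer circle: ⌀190, A = 28 353 mm², y = 95 mm, Ī = 63 971 171 mm⁴.
Bore (subtracted): ⌀108, A = 9160.9 mm², y = 95 mm, Ī = 6 678 285 mm⁴.
By symmetry the centroid is at mid-height, ȳ = 95 mm.
All pieces are centred on the centroidal x-axis, so I = ΣĪ (holes subtracted) = 57 292 887 mm⁴.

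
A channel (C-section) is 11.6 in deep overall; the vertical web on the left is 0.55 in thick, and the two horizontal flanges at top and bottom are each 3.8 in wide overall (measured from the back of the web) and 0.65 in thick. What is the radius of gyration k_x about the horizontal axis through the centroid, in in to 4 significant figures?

k_x ≈ 4.325 in

Split into non-overlapping primitives; take the origin at the lower-left of the bounding box.
Web: 0.55 × 11.6, A = 6.38 in², y = 5.8 in, Ī = 71.5411 in⁴.
Top flange (beyond web): 3.25 × 0.65, A = 2.1125 in², y = 11.275 in, Ī = 0.0743776 in⁴.
Bottom flange (beyond web): 3.25 × 0.65, A = 2.1125 in², y = 0.325 in, Ī = 0.0743776 in⁴.
By symmetry the centroid is at mid-height, ȳ = 5.8 in.
Transfer each piece to the horizontal axis through the centroid using Ī + A·d² with d = y − 5.8:
  web: d = 0 in → contributes +71.5411 in⁴
  top flange (beyond web): d = 5.475 in → contributes +63.3979 in⁴
  bottom flange (beyond web): d = -5.475 in → contributes +63.3979 in⁴
Total I = 198.337 in⁴.
Radius of gyration: k = √(I/A) = √(198.337 / 10.605) = 4.3246 in.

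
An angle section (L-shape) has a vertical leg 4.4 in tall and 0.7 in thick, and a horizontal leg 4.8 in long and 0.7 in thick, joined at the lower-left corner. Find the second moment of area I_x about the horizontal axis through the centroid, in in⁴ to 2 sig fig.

I_x ≈ 10 in⁴

Treat the section as a set of non-overlapping primitives; coordinates are from the bounding-box lower-left.
Vertical leg: 0.7 × 4.4, A = 3.08 in², y = 2.2 in, Ī = 4.969 in⁴.
Horizontal leg (remainder): 4.1 × 0.7, A = 2.87 in², y = 0.35 in, Ī = 0.1172 in⁴.
Centroid: ȳ = ΣA·y / ΣA = 1.308 in.
Transfer each piece to the horizontal axis through the centroid using Ī + A·d² with d = y − 1.308:
  vertical leg: d = 0.8924 in → contributes +7.422 in⁴
  horizontal leg (remainder): d = -0.9576 in → contributes +2.749 in⁴
Total I = 10.17 in⁴.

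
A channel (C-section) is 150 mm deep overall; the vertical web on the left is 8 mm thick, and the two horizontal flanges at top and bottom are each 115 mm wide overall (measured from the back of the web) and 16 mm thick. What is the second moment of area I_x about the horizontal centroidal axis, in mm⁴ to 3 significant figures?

Decompose the section into non-overlapping parts with the origin at the bottom-left of its bounding rectangle.
Web: 8 × 150, A = 1 200 mm², y = 75 mm, Ī = 2 250 000 mm⁴.
Top flange (beyond web): 107 × 16, A = 1 712 mm², y = 142 mm, Ī = 36 523 mm⁴.
Bottom flange (beyond web): 107 × 16, A = 1 712 mm², y = 8 mm, Ī = 36 523 mm⁴.
By symmetry the centroid is at mid-height, ȳ = 75 mm.
Transfer each piece to the horizontal centroidal axis using Ī + A·d² with d = y − 75:
  web: d = 0 mm → contributes +2 250 000 mm⁴
  top flange (beyond web): d = 67 mm → contributes +7 721 691 mm⁴
  bottom flange (beyond web): d = -67 mm → contributes +7 721 691 mm⁴
Total I = 17 693 381 mm⁴.

I_x ≈ 1.77 × 10⁷ mm⁴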